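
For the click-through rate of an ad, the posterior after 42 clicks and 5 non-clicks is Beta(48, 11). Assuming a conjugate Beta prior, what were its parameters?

Beta(6, 6)

A Beta(a, b) prior with s successes and f failures in binomial data gives a Beta(a+s, b+f) posterior.
So a = 48 − 42 = 6 and b = 11 − 5 = 6.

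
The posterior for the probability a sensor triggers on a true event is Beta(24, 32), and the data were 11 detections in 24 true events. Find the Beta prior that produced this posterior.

A Beta(a, b) prior with s successes and f failures in binomial data gives a Beta(a+s, b+f) posterior.
Subtract the data counts: 24−11=13, 32−13=19.

Beta(13, 19)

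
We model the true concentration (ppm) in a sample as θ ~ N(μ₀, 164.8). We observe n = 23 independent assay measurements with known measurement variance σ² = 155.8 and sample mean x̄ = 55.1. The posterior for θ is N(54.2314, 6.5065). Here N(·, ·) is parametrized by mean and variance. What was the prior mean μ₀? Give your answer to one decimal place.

With known observation variance, the Normal–Normal posterior has precision τ_n = τ₀ + n/σ² and mean μ_n = (τ₀μ₀ + (n/σ²)x̄)/τ_n.
Here τ₀ = 1/164.8 = 0.006068 and τ_data = 23/155.8 = 0.147625, so τ_n = 0.153693.
Rearranging for μ₀: μ₀ = (μ_n·τ_n − τ_data·x̄)/τ₀ = (54.2314·0.153693 − 0.147625·55.1) / 0.006068 = 0.200849/0.006068 ≈ 33.1.

μ₀ = 33.1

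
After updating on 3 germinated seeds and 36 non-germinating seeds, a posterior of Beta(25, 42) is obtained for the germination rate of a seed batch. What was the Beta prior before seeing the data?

Under Beta–binomial conjugacy the posterior parameters are (a+s, b+f).
Subtract the data counts: 25−3=22, 42−36=6.

Beta(22, 6)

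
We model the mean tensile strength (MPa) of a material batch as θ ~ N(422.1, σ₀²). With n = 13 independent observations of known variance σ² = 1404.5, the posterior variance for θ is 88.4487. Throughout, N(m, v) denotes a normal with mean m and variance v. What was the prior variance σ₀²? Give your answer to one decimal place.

σ₀² = 487.8

For the Normal–Normal model with known σ², precisions add: τ_n = τ₀ + n/σ².
So 1/σ₀² = 1/88.4487 − 13/1404.5 = 0.011306 − 0.009256 = 0.002050.
Hence σ₀² = 1/0.002050 ≈ 487.8.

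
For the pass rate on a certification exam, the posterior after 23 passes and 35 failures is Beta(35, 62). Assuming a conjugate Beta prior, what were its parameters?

Beta(12, 27)

Beta is conjugate to the binomial likelihood: posterior = Beta(a+s, b+f).
Subtract the data counts: 35−23=12, 62−35=27.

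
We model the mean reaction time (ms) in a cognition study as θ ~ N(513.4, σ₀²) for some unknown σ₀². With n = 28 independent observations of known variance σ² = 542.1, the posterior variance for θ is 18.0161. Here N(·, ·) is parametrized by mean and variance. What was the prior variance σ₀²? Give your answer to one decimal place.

Posterior precision equals prior precision plus data precision: 1/σ_n² = 1/σ₀² + n/σ².
So 1/σ₀² = 1/18.0161 − 28/542.1 = 0.055506 − 0.051651 = 0.003855.
Hence σ₀² = 1/0.003855 ≈ 259.4.

σ₀² = 259.4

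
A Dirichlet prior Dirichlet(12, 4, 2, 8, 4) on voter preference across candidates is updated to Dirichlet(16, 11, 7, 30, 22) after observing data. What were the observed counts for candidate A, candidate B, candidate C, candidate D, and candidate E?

counts (4, 7, 5, 22, 18)

For a Dirichlet(α) prior with multinomial counts c, the posterior is Dirichlet(α + c) componentwise.
Counts are posterior − prior componentwise: 16−12=4, 11−4=7, 7−2=5, 30−8=22, 22−4=18.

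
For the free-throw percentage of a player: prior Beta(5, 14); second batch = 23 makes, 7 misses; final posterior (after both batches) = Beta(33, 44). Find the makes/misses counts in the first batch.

5 makes and 23 misses

Because Beta–binomial updating is additive in the counts, the combined data contributed (α_post−α_prior, β_post−β_prior) successes and failures.
Total across both batches: 33−5=28 makes, 44−14=30 misses.
Subtract the second batch: 28−23=5 makes and 30−7=23 misses.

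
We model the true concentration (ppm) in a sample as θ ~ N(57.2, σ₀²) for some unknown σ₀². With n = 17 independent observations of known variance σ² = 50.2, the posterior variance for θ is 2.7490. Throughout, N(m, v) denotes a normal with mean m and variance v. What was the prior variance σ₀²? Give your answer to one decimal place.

For the Normal–Normal model with known σ², precisions add: τ_n = τ₀ + n/σ².
So 1/σ₀² = 1/2.7490 − 17/50.2 = 0.363769 − 0.338645 = 0.025124.
Hence σ₀² = 1/0.025124 ≈ 39.8.

σ₀² = 39.8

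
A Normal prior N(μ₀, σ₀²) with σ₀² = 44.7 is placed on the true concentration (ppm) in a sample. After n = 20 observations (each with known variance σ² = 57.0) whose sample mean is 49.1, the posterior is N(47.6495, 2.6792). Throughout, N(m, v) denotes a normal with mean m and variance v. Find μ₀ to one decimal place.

μ₀ = 24.9

The posterior mean is a precision-weighted average: μ_n = (τ₀μ₀ + τ_data·x̄)/(τ₀+τ_data), with τ₀=1/σ₀² and τ_data=n/σ².
Here τ₀ = 1/44.7 = 0.022371 and τ_data = 20/57.0 = 0.350877, so τ_n = 0.373248.
Rearranging for μ₀: μ₀ = (μ_n·τ_n − τ_data·x̄)/τ₀ = (47.6495·0.373248 − 0.350877·49.1) / 0.022371 = 0.557020/0.022371 ≈ 24.9.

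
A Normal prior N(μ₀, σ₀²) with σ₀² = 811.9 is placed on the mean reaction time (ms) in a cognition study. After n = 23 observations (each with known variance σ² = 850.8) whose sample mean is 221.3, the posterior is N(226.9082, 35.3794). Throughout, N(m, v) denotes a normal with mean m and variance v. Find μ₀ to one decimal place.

μ₀ = 350.0

The posterior mean is a precision-weighted average: μ_n = (τ₀μ₀ + τ_data·x̄)/(τ₀+τ_data), with τ₀=1/σ₀² and τ_data=n/σ².
Here τ₀ = 1/811.9 = 0.001232 and τ_data = 23/850.8 = 0.027033, so τ_n = 0.028265.
Rearranging for μ₀: μ₀ = (μ_n·τ_n − τ_data·x̄)/τ₀ = (226.9082·0.028265 − 0.027033·221.3) / 0.001232 = 0.431157/0.001232 ≈ 350.0.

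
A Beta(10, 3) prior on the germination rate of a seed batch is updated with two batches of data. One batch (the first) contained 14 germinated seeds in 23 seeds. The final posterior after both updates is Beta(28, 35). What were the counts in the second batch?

Because Beta–binomial updating is additive in the counts, the combined data contributed (α_post−α_prior, β_post−β_prior) successes and failures.
Total across both batches: 28−10=18 germinated seeds, 35−3=32 non-germinating seeds.
Subtract the first batch: 18−14=4 germinated seeds and 32−9=23 non-germinating seeds.

4 germinated seeds and 23 non-germinating seeds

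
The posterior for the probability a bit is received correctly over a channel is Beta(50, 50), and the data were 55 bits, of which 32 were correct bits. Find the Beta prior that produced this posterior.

Under Beta–binomial conjugacy the posterior parameters are (α+s, β+f).
Subtract the data counts: 50−32=18, 50−23=27.

Beta(18, 27)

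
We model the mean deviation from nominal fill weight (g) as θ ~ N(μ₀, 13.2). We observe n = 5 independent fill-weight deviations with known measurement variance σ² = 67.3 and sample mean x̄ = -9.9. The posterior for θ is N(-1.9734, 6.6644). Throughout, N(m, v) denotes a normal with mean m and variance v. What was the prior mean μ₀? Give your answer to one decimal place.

μ₀ = 5.8

The posterior mean is a precision-weighted average: μ_n = (τ₀μ₀ + τ_data·x̄)/(τ₀+τ_data), with τ₀=1/σ₀² and τ_data=n/σ².
Here τ₀ = 1/13.2 = 0.075758 and τ_data = 5/67.3 = 0.074294, so τ_n = 0.150052.
Rearranging for μ₀: μ₀ = (μ_n·τ_n − τ_data·x̄)/τ₀ = (-1.9734·0.150052 − 0.074294·-9.9) / 0.075758 = 0.439398/0.075758 ≈ 5.8.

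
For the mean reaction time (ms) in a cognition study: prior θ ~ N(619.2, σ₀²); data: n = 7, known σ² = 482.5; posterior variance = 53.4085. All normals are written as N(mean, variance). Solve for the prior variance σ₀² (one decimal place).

For the Normal–Normal model with known σ², precisions add: τ_n = τ₀ + n/σ².
So 1/σ₀² = 1/53.4085 − 7/482.5 = 0.018724 − 0.014508 = 0.004216.
Hence σ₀² = 1/0.004216 ≈ 237.2.

σ₀² = 237.2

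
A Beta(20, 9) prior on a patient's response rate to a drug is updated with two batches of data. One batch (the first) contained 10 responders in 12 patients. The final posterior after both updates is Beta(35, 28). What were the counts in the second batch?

5 responders and 17 non-responders

Sequential conjugate updates are equivalent to a single update on the pooled data, so total successes = posterior α − prior α and total failures = posterior β − prior β.
Total across both batches: 35−20=15 responders, 28−9=19 non-responders.
Subtract the first batch: 15−10=5 responders and 19−2=17 non-responders.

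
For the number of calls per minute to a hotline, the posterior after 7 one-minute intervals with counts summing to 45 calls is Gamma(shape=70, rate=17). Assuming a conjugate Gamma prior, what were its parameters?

A Gamma(α, β) prior (rate parametrization) on a Poisson rate with n observations summing to S gives posterior Gamma(α+S, β+n).
So α = 70 − 45 = 25 and β = 17 − 7 = 10.

Gamma(shape=25, rate=10)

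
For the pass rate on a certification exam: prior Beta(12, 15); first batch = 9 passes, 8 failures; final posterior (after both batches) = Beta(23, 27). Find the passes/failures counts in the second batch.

2 passes and 4 failures

Sequential conjugate updates are equivalent to a single update on the pooled data, so total successes = posterior α − prior α and total failures = posterior β − prior β.
Total across both batches: 23−12=11 passes, 27−15=12 failures.
Subtract the first batch: 11−9=2 passes and 12−8=4 failures.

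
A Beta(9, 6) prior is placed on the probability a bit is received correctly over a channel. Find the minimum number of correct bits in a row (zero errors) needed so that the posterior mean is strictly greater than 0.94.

k = 86

After k correct bits and 0 errors the posterior is Beta(9+k, 6), with mean (9+k)/(9+6+k).
Set (9+k)/(15+k) > 0.94 and solve: k > (0.94·15 − 9)/(1 − 0.94) = 85.000.
The smallest integer exceeding 85.000 is 86, and checking k=86: (95)/(101) = 0.9406 > 0.94.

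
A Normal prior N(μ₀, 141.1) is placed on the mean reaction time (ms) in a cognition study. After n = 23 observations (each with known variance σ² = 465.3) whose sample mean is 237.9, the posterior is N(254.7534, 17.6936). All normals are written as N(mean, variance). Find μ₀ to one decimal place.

μ₀ = 372.3

The posterior mean is a precision-weighted average: μ_n = (τ₀μ₀ + τ_data·x̄)/(τ₀+τ_data), with τ₀=1/σ₀² and τ_data=n/σ².
Here τ₀ = 1/141.1 = 0.007087 and τ_data = 23/465.3 = 0.049430, so τ_n = 0.056517.
Rearranging for μ₀: μ₀ = (μ_n·τ_n − τ_data·x̄)/τ₀ = (254.7534·0.056517 − 0.049430·237.9) / 0.007087 = 2.638501/0.007087 ≈ 372.3.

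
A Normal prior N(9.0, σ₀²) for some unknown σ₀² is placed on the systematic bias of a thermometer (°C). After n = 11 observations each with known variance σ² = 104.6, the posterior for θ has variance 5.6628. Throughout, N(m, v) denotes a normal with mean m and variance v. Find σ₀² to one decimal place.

For the Normal–Normal model with known σ², precisions add: τ_n = τ₀ + n/σ².
So 1/σ₀² = 1/5.6628 − 11/104.6 = 0.176591 − 0.105163 = 0.071428.
Hence σ₀² = 1/0.071428 ≈ 14.0.

σ₀² = 14.0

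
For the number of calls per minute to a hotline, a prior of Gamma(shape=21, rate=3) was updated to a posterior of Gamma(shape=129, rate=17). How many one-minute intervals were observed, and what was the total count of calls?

Gamma–Poisson conjugacy: posterior shape = α + Σxᵢ, posterior rate = β + n.
Matching: Σxᵢ = 129 − 21 = 108 and n = 17 − 3 = 14.

n = 14 one-minute intervals with total 108 calls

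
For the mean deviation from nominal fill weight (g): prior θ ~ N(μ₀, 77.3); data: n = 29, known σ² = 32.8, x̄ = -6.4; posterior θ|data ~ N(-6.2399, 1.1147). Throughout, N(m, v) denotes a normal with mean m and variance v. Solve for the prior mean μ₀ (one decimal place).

μ₀ = 4.7

With known observation variance, the Normal–Normal posterior has precision τ_n = τ₀ + n/σ² and mean μ_n = (τ₀μ₀ + (n/σ²)x̄)/τ_n.
Here τ₀ = 1/77.3 = 0.012937 and τ_data = 29/32.8 = 0.884146, so τ_n = 0.897083.
Rearranging for μ₀: μ₀ = (μ_n·τ_n − τ_data·x̄)/τ₀ = (-6.2399·0.897083 − 0.884146·-6.4) / 0.012937 = 0.060826/0.012937 ≈ 4.7.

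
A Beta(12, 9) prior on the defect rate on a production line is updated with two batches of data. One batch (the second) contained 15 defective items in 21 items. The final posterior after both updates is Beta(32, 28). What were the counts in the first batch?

5 defective items and 13 good items

Sequential conjugate updates are equivalent to a single update on the pooled data, so total successes = posterior α − prior α and total failures = posterior β − prior β.
Total across both batches: 32−12=20 defective items, 28−9=19 good items.
Subtract the second batch: 20−15=5 defective items and 19−6=13 good items.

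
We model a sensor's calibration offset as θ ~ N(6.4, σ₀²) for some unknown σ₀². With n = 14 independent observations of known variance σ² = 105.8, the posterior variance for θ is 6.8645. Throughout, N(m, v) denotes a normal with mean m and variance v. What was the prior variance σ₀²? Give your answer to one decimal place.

For the Normal–Normal model with known σ², precisions add: τ_n = τ₀ + n/σ².
So 1/σ₀² = 1/6.8645 − 14/105.8 = 0.145677 − 0.132325 = 0.013352.
Hence σ₀² = 1/0.013352 ≈ 74.9.

σ₀² = 74.9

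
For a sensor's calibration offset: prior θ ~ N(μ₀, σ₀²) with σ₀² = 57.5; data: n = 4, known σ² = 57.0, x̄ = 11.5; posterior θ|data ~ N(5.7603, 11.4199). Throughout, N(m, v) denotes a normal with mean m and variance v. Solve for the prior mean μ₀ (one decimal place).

With known observation variance, the Normal–Normal posterior has precision τ_n = τ₀ + n/σ² and mean μ_n = (τ₀μ₀ + (n/σ²)x̄)/τ_n.
Here τ₀ = 1/57.5 = 0.017391 and τ_data = 4/57.0 = 0.070175, so τ_n = 0.087566.
Rearranging for μ₀: μ₀ = (μ_n·τ_n − τ_data·x̄)/τ₀ = (5.7603·0.087566 − 0.070175·11.5) / 0.017391 = -0.302606/0.017391 ≈ -17.4.

μ₀ = -17.4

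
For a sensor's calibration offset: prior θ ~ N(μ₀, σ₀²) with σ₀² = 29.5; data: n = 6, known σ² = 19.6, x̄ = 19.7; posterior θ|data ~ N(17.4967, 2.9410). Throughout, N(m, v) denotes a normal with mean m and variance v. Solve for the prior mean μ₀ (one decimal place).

μ₀ = -2.4

With known observation variance, the Normal–Normal posterior has precision τ_n = τ₀ + n/σ² and mean μ_n = (τ₀μ₀ + (n/σ²)x̄)/τ_n.
Here τ₀ = 1/29.5 = 0.033898 and τ_data = 6/19.6 = 0.306122, so τ_n = 0.340020.
Rearranging for μ₀: μ₀ = (μ_n·τ_n − τ_data·x̄)/τ₀ = (17.4967·0.340020 − 0.306122·19.7) / 0.033898 = -0.081375/0.033898 ≈ -2.4.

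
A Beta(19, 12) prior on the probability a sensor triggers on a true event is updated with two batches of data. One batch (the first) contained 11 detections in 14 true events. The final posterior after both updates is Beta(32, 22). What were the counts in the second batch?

Sequential conjugate updates are equivalent to a single update on the pooled data, so total successes = posterior α − prior α and total failures = posterior β − prior β.
Total across both batches: 32−19=13 detections, 22−12=10 misses.
Subtract the first batch: 13−11=2 detections and 10−3=7 misses.

2 detections and 7 misses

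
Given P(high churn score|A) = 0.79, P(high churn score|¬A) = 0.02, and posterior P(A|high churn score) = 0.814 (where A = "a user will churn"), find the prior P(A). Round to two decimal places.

P(A) = 0.10

In odds form, posterior odds = prior odds × likelihood ratio, so prior odds = posterior odds ÷ LR.
Posterior odds = 0.814/(1−0.814) = 4.3763. LR = 0.79/0.02 = 39.5000.
Prior odds = 4.3763/39.5000 = 0.1108, so P(A) = 0.1108/(1+0.1108) ≈ 0.10.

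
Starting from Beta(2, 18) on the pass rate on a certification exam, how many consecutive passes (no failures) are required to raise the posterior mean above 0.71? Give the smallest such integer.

After k passes and 0 failures the posterior is Beta(2+k, 18), with mean (2+k)/(2+18+k).
Set (2+k)/(20+k) > 0.71 and solve: k > (0.71·20 − 2)/(1 − 0.71) = 42.069.
The smallest integer exceeding 42.069 is 43, and checking k=43: (45)/(63) = 0.7143 > 0.71.

k = 43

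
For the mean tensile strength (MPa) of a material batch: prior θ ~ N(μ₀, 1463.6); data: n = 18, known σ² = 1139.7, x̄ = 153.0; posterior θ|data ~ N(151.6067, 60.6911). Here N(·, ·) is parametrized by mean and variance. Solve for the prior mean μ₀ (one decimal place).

With known observation variance, the Normal–Normal posterior has precision τ_n = τ₀ + n/σ² and mean μ_n = (τ₀μ₀ + (n/σ²)x̄)/τ_n.
Here τ₀ = 1/1463.6 = 0.000683 and τ_data = 18/1139.7 = 0.015794, so τ_n = 0.016477.
Rearranging for μ₀: μ₀ = (μ_n·τ_n − τ_data·x̄)/τ₀ = (151.6067·0.016477 − 0.015794·153.0) / 0.000683 = 0.081542/0.000683 ≈ 119.4.

μ₀ = 119.4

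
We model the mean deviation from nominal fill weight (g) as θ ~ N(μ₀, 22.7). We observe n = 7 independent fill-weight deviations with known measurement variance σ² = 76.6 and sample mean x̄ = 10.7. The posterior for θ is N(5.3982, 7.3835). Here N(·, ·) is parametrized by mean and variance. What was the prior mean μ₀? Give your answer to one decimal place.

The posterior mean is a precision-weighted average: μ_n = (τ₀μ₀ + τ_data·x̄)/(τ₀+τ_data), with τ₀=1/σ₀² and τ_data=n/σ².
Here τ₀ = 1/22.7 = 0.044053 and τ_data = 7/76.6 = 0.091384, so τ_n = 0.135437.
Rearranging for μ₀: μ₀ = (μ_n·τ_n − τ_data·x̄)/τ₀ = (5.3982·0.135437 − 0.091384·10.7) / 0.044053 = -0.246693/0.044053 ≈ -5.6.

μ₀ = -5.6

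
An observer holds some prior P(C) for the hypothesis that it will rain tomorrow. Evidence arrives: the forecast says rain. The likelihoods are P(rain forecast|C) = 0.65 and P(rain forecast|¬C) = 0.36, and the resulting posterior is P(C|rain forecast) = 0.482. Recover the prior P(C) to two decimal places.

In odds form, posterior odds = prior odds × likelihood ratio, so prior odds = posterior odds ÷ LR.
Posterior odds = 0.482/(1−0.482) = 0.9305. LR = 0.65/0.36 = 1.8056.
Prior odds = 0.9305/1.8056 = 0.5153, so P(C) = 0.5153/(1+0.5153) ≈ 0.34.

P(C) = 0.34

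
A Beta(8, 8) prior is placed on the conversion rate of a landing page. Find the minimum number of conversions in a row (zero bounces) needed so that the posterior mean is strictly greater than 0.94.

After k conversions and 0 bounces the posterior is Beta(8+k, 8), with mean (8+k)/(8+8+k).
Set (8+k)/(16+k) > 0.94 and solve: k > (0.94·16 − 8)/(1 − 0.94) = 117.333.
The smallest integer exceeding 117.333 is 118.

k = 118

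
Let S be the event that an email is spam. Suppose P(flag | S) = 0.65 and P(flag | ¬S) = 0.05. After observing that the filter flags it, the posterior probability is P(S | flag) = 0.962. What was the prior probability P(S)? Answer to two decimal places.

P(S) = 0.66

In odds form, posterior odds = prior odds × likelihood ratio, so prior odds = posterior odds ÷ LR.
Posterior odds = 0.962/(1−0.962) = 25.3158. LR = 0.65/0.05 = 13.0000.
Prior odds = 25.3158/13.0000 = 1.9474, so P(S) = 1.9474/(1+1.9474) ≈ 0.66.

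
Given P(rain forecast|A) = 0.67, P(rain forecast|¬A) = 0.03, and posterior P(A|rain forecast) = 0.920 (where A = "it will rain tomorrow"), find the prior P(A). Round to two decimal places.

P(A) = 0.34

Bayes' rule in odds form gives O(A|E) = O(A)·[P(E|A)/P(E|¬A)], hence O(A) = O(A|E)/LR.
Posterior odds = 0.920/(1−0.920) = 11.5000. LR = 0.67/0.03 = 22.3333.
Prior odds = 11.5000/22.3333 = 0.5149, so P(A) = 0.5149/(1+0.5149) ≈ 0.34.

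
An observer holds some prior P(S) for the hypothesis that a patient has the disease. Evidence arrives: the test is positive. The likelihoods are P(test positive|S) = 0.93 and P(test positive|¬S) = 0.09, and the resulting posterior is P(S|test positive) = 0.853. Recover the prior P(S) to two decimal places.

P(S) = 0.36

In odds form, posterior odds = prior odds × likelihood ratio, so prior odds = posterior odds ÷ LR.
Posterior odds = 0.853/(1−0.853) = 5.8027. LR = 0.93/0.09 = 10.3333.
Prior odds = 5.8027/10.3333 = 0.5616, so P(S) = 0.5616/(1+0.5616) ≈ 0.36.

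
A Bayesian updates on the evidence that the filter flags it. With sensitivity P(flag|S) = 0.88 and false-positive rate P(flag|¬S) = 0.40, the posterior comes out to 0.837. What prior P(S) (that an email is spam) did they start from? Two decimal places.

P(S) = 0.70

In odds form, posterior odds = prior odds × likelihood ratio, so prior odds = posterior odds ÷ LR.
Posterior odds = 0.837/(1−0.837) = 5.1350. LR = 0.88/0.40 = 2.2000.
Prior odds = 5.1350/2.2000 = 2.3341, so P(S) = 2.3341/(1+2.3341) ≈ 0.70.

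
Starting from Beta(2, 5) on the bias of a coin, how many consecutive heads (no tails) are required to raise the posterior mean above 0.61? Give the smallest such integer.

k = 6

After k heads and 0 tails the posterior is Beta(2+k, 5), with mean (2+k)/(2+5+k).
Set (2+k)/(7+k) > 0.61 and solve: k > (0.61·7 − 2)/(1 − 0.61) = 5.821.
The smallest integer exceeding 5.821 is 6, and checking k=6: (8)/(13) = 0.6154 > 0.61.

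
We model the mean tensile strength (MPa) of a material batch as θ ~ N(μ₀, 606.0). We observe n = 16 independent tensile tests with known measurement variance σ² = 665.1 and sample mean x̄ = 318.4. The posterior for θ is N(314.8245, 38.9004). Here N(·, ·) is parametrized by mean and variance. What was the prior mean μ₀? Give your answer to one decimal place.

With known observation variance, the Normal–Normal posterior has precision τ_n = τ₀ + n/σ² and mean μ_n = (τ₀μ₀ + (n/σ²)x̄)/τ_n.
Here τ₀ = 1/606.0 = 0.001650 and τ_data = 16/665.1 = 0.024057, so τ_n = 0.025707.
Rearranging for μ₀: μ₀ = (μ_n·τ_n − τ_data·x̄)/τ₀ = (314.8245·0.025707 − 0.024057·318.4) / 0.001650 = 0.433445/0.001650 ≈ 262.7.

μ₀ = 262.7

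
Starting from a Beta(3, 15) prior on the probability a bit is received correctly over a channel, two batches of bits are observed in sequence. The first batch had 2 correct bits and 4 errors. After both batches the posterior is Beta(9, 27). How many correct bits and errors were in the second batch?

Because Beta–binomial updating is additive in the counts, the combined data contributed (α_post−α_prior, β_post−β_prior) successes and failures.
Total across both batches: 9−3=6 correct bits, 27−15=12 errors.
Subtract the first batch: 6−2=4 correct bits and 12−4=8 errors.

4 correct bits and 8 errors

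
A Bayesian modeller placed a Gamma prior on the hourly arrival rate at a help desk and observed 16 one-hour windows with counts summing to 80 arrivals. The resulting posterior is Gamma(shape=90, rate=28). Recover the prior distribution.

Gamma(shape=10, rate=12)

Gamma–Poisson conjugacy: posterior shape = α + Σxᵢ, posterior rate = β + n.
So α = 90 − 80 = 10 and β = 28 − 16 = 12.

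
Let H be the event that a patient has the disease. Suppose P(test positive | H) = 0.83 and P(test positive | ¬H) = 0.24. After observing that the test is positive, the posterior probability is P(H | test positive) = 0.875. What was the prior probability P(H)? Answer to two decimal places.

P(H) = 0.67

In odds form, posterior odds = prior odds × likelihood ratio, so prior odds = posterior odds ÷ LR.
Posterior odds = 0.875/(1−0.875) = 7.0000. LR = 0.83/0.24 = 3.4583.
Prior odds = 7.0000/3.4583 = 2.0241, so P(H) = 2.0241/(1+2.0241) ≈ 0.67.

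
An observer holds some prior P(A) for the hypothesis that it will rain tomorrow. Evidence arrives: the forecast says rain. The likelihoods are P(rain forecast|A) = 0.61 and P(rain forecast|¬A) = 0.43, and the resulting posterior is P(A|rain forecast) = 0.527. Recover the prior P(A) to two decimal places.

Bayes' rule in odds form gives O(A|E) = O(A)·[P(E|A)/P(E|¬A)], hence O(A) = O(A|E)/LR.
Posterior odds = 0.527/(1−0.527) = 1.1142. LR = 0.61/0.43 = 1.4186.
Prior odds = 1.1142/1.4186 = 0.7854, so P(A) = 0.7854/(1+0.7854) ≈ 0.44.

P(A) = 0.44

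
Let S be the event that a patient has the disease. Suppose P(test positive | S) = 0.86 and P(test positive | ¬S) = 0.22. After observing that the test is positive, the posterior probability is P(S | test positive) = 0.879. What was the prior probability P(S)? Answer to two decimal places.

In odds form, posterior odds = prior odds × likelihood ratio, so prior odds = posterior odds ÷ LR.
Posterior odds = 0.879/(1−0.879) = 7.2645. LR = 0.86/0.22 = 3.9091.
Prior odds = 7.2645/3.9091 = 1.8584, so P(S) = 1.8584/(1+1.8584) ≈ 0.65.

P(S) = 0.65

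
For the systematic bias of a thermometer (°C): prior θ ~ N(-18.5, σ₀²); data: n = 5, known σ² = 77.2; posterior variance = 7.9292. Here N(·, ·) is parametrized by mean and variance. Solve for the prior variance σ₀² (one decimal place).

σ₀² = 16.3

For the Normal–Normal model with known σ², precisions add: τ_n = τ₀ + n/σ².
So 1/σ₀² = 1/7.9292 − 5/77.2 = 0.126116 − 0.064767 = 0.061349.
Hence σ₀² = 1/0.061349 ≈ 16.3.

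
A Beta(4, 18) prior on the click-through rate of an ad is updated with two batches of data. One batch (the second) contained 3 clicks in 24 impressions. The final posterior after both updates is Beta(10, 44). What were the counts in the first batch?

Sequential conjugate updates are equivalent to a single update on the pooled data, so total successes = posterior α − prior α and total failures = posterior β − prior β.
Total across both batches: 10−4=6 clicks, 44−18=26 non-clicks.
Subtract the second batch: 6−3=3 clicks and 26−21=5 non-clicks.

3 clicks and 5 non-clicks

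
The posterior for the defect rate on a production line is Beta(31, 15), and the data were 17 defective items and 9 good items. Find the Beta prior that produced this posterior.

Beta is conjugate to the binomial likelihood: posterior = Beta(α+s, β+f).
So α = 31 − 17 = 14 and β = 15 − 9 = 6.

Beta(14, 6)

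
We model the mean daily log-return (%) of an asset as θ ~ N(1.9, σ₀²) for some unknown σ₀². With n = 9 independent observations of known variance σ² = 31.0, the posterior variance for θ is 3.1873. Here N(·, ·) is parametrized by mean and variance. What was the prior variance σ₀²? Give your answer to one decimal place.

For the Normal–Normal model with known σ², precisions add: τ_n = τ₀ + n/σ².
So 1/σ₀² = 1/3.1873 − 9/31.0 = 0.313745 − 0.290323 = 0.023422.
Hence σ₀² = 1/0.023422 ≈ 42.7.

σ₀² = 42.7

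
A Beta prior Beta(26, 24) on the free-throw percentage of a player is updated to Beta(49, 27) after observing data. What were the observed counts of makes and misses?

Under Beta–binomial conjugacy the posterior parameters are (a+s, b+f).
Match parameters: s=49−26=23, f=27−24=3.

23 makes and 3 misses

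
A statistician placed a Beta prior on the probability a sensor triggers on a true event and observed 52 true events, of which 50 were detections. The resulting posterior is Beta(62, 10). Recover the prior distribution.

Beta(12, 8)

A Beta(a, b) prior with s successes and f failures in binomial data gives a Beta(a+s, b+f) posterior.
Subtract the data counts: 62−50=12, 10−2=8.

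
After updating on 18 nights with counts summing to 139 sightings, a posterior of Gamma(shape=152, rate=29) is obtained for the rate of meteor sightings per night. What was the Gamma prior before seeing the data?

Gamma–Poisson conjugacy: posterior shape = α + Σxᵢ, posterior rate = β + n.
So α = 152 − 139 = 13 and β = 29 − 18 = 11.

Gamma(shape=13, rate=11)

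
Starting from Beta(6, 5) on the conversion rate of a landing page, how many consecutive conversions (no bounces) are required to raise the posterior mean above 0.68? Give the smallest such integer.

k = 5

After k conversions and 0 bounces the posterior is Beta(6+k, 5), with mean (6+k)/(6+5+k).
Set (6+k)/(11+k) > 0.68 and solve: k > (0.68·11 − 6)/(1 − 0.68) = 4.625.
The smallest integer exceeding 4.625 is 5, and checking k=5: (11)/(16) = 0.6875 > 0.68.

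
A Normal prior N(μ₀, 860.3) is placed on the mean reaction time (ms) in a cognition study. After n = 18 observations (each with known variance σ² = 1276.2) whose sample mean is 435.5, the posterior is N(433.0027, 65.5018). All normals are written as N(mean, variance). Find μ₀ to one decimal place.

μ₀ = 402.7

With known observation variance, the Normal–Normal posterior has precision τ_n = τ₀ + n/σ² and mean μ_n = (τ₀μ₀ + (n/σ²)x̄)/τ_n.
Here τ₀ = 1/860.3 = 0.001162 and τ_data = 18/1276.2 = 0.014104, so τ_n = 0.015266.
Rearranging for μ₀: μ₀ = (μ_n·τ_n − τ_data·x̄)/τ₀ = (433.0027·0.015266 − 0.014104·435.5) / 0.001162 = 0.467927/0.001162 ≈ 402.7.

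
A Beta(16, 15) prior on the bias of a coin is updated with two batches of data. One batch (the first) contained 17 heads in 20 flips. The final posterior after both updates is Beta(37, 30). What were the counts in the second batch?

Because Beta–binomial updating is additive in the counts, the combined data contributed (α_post−α_prior, β_post−β_prior) successes and failures.
Total across both batches: 37−16=21 heads, 30−15=15 tails.
Subtract the first batch: 21−17=4 heads and 15−3=12 tails.

4 heads and 12 tails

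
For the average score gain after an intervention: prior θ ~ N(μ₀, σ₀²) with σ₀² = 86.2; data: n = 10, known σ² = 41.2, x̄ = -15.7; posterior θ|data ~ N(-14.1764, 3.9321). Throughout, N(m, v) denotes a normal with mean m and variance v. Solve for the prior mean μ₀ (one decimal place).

μ₀ = 17.7

The posterior mean is a precision-weighted average: μ_n = (τ₀μ₀ + τ_data·x̄)/(τ₀+τ_data), with τ₀=1/σ₀² and τ_data=n/σ².
Here τ₀ = 1/86.2 = 0.011601 and τ_data = 10/41.2 = 0.242718, so τ_n = 0.254319.
Rearranging for μ₀: μ₀ = (μ_n·τ_n − τ_data·x̄)/τ₀ = (-14.1764·0.254319 − 0.242718·-15.7) / 0.011601 = 0.205345/0.011601 ≈ 17.7.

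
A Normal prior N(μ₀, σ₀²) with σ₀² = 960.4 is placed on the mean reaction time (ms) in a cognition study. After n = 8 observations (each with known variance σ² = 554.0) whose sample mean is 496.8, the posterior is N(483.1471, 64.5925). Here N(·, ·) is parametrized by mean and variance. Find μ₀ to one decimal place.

With known observation variance, the Normal–Normal posterior has precision τ_n = τ₀ + n/σ² and mean μ_n = (τ₀μ₀ + (n/σ²)x̄)/τ_n.
Here τ₀ = 1/960.4 = 0.001041 and τ_data = 8/554.0 = 0.014440, so τ_n = 0.015481.
Rearranging for μ₀: μ₀ = (μ_n·τ_n − τ_data·x̄)/τ₀ = (483.1471·0.015481 − 0.014440·496.8) / 0.001041 = 0.305808/0.001041 ≈ 293.8.

μ₀ = 293.8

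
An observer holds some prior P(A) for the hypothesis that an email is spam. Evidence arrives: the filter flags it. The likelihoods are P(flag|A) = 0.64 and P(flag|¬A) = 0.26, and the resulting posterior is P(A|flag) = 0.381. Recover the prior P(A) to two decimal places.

Bayes' rule in odds form gives O(A|E) = O(A)·[P(E|A)/P(E|¬A)], hence O(A) = O(A|E)/LR.
Posterior odds = 0.381/(1−0.381) = 0.6155. LR = 0.64/0.26 = 2.4615.
Prior odds = 0.6155/2.4615 = 0.2501, so P(A) = 0.2501/(1+0.2501) ≈ 0.20.

P(A) = 0.20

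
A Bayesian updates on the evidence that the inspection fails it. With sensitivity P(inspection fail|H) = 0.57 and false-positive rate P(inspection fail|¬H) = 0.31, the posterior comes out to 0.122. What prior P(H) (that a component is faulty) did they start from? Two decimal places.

P(H) = 0.07

In odds form, posterior odds = prior odds × likelihood ratio, so prior odds = posterior odds ÷ LR.
Posterior odds = 0.122/(1−0.122) = 0.1390. LR = 0.57/0.31 = 1.8387.
Prior odds = 0.1390/1.8387 = 0.0756, so P(H) = 0.0756/(1+0.0756) ≈ 0.07.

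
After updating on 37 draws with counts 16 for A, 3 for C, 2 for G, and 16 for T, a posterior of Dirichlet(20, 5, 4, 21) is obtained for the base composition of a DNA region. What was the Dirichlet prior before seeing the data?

Dirichlet(4, 2, 2, 5)

For a Dirichlet(α) prior with multinomial counts c, the posterior is Dirichlet(α + c) componentwise.
Subtract each count from the matching posterior parameter: 20−16=4, 5−3=2, 4−2=2, 21−16=5.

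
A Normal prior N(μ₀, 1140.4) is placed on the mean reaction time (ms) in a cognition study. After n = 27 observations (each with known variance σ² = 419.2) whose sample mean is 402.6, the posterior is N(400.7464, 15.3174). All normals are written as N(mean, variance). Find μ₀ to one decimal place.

μ₀ = 264.6

The posterior mean is a precision-weighted average: μ_n = (τ₀μ₀ + τ_data·x̄)/(τ₀+τ_data), with τ₀=1/σ₀² and τ_data=n/σ².
Here τ₀ = 1/1140.4 = 0.000877 and τ_data = 27/419.2 = 0.064408, so τ_n = 0.065285.
Rearranging for μ₀: μ₀ = (μ_n·τ_n − τ_data·x̄)/τ₀ = (400.7464·0.065285 − 0.064408·402.6) / 0.000877 = 0.232068/0.000877 ≈ 264.6.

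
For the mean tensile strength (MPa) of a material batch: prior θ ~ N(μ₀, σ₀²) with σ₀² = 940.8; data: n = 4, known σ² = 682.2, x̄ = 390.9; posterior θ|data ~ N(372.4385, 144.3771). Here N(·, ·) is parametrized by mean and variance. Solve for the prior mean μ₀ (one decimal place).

μ₀ = 270.6

The posterior mean is a precision-weighted average: μ_n = (τ₀μ₀ + τ_data·x̄)/(τ₀+τ_data), with τ₀=1/σ₀² and τ_data=n/σ².
Here τ₀ = 1/940.8 = 0.001063 and τ_data = 4/682.2 = 0.005863, so τ_n = 0.006926.
Rearranging for μ₀: μ₀ = (μ_n·τ_n − τ_data·x̄)/τ₀ = (372.4385·0.006926 − 0.005863·390.9) / 0.001063 = 0.287662/0.001063 ≈ 270.6.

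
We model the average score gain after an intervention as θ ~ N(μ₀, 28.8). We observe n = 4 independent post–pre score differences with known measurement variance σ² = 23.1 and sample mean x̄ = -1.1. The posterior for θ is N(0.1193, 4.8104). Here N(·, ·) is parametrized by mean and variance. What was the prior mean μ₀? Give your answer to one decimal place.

μ₀ = 6.2

With known observation variance, the Normal–Normal posterior has precision τ_n = τ₀ + n/σ² and mean μ_n = (τ₀μ₀ + (n/σ²)x̄)/τ_n.
Here τ₀ = 1/28.8 = 0.034722 and τ_data = 4/23.1 = 0.173160, so τ_n = 0.207882.
Rearranging for μ₀: μ₀ = (μ_n·τ_n − τ_data·x̄)/τ₀ = (0.1193·0.207882 − 0.173160·-1.1) / 0.034722 = 0.215276/0.034722 ≈ 6.2.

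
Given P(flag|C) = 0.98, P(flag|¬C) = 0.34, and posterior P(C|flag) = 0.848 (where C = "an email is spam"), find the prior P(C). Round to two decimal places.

P(C) = 0.66

In odds form, posterior odds = prior odds × likelihood ratio, so prior odds = posterior odds ÷ LR.
Posterior odds = 0.848/(1−0.848) = 5.5789. LR = 0.98/0.34 = 2.8824.
Prior odds = 5.5789/2.8824 = 1.9355, so P(C) = 1.9355/(1+1.9355) ≈ 0.66.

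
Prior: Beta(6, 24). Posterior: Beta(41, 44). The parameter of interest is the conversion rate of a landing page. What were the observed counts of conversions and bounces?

Under Beta–binomial conjugacy the posterior parameters are (a+s, b+f).
Match parameters: s=41−6=35, f=44−24=20.

35 conversions and 20 bounces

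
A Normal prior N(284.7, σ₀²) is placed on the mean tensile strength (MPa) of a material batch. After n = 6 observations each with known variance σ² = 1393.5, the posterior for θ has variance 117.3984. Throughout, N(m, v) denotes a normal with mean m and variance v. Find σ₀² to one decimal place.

σ₀² = 237.4

Posterior precision equals prior precision plus data precision: 1/σ_n² = 1/σ₀² + n/σ².
So 1/σ₀² = 1/117.3984 − 6/1393.5 = 0.008518 − 0.004306 = 0.004212.
Hence σ₀² = 1/0.004212 ≈ 237.4.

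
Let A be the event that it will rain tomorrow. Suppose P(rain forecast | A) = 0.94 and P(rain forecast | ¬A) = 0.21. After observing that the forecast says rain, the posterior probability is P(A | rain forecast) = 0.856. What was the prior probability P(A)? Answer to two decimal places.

Bayes' rule in odds form gives O(A|E) = O(A)·[P(E|A)/P(E|¬A)], hence O(A) = O(A|E)/LR.
Posterior odds = 0.856/(1−0.856) = 5.9444. LR = 0.94/0.21 = 4.4762.
Prior odds = 5.9444/4.4762 = 1.3280, so P(A) = 1.3280/(1+1.3280) ≈ 0.57.

P(A) = 0.57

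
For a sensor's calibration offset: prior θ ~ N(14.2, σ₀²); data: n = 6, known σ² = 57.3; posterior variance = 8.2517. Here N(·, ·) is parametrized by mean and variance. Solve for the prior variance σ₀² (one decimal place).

For the Normal–Normal model with known σ², precisions add: τ_n = τ₀ + n/σ².
So 1/σ₀² = 1/8.2517 − 6/57.3 = 0.121187 − 0.104712 = 0.016475.
Hence σ₀² = 1/0.016475 ≈ 60.7.

σ₀² = 60.7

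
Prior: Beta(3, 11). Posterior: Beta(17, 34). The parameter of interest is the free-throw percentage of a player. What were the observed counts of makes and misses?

Under Beta–binomial conjugacy the posterior parameters are (a+s, b+f).
So s = 17 − 3 = 14 and f = 34 − 11 = 23.

14 makes and 23 misses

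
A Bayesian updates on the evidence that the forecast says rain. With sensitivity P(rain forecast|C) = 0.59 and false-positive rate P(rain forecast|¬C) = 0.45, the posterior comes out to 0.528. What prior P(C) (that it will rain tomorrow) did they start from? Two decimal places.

P(C) = 0.46

Bayes' rule in odds form gives O(C|E) = O(C)·[P(E|C)/P(E|¬C)], hence O(C) = O(C|E)/LR.
Posterior odds = 0.528/(1−0.528) = 1.1186. LR = 0.59/0.45 = 1.3111.
Prior odds = 1.1186/1.3111 = 0.8532, so P(C) = 0.8532/(1+0.8532) ≈ 0.46.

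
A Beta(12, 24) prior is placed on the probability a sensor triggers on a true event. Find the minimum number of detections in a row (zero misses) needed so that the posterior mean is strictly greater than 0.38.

After k detections and 0 misses the posterior is Beta(12+k, 24), with mean (12+k)/(12+24+k).
Set (12+k)/(36+k) > 0.38 and solve: k > (0.38·36 − 12)/(1 − 0.38) = 2.710.
The smallest integer exceeding 2.710 is 3.

k = 3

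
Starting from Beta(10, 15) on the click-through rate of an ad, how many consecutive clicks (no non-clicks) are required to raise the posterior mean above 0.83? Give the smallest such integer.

After k clicks and 0 non-clicks the posterior is Beta(10+k, 15), with mean (10+k)/(10+15+k).
Set (10+k)/(25+k) > 0.83 and solve: k > (0.83·25 − 10)/(1 − 0.83) = 63.235.
The smallest integer exceeding 63.235 is 64.

k = 64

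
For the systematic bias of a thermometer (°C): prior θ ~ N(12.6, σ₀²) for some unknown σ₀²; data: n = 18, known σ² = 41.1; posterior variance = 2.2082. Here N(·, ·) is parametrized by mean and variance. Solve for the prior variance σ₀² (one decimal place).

For the Normal–Normal model with known σ², precisions add: τ_n = τ₀ + n/σ².
So 1/σ₀² = 1/2.2082 − 18/41.1 = 0.452858 − 0.437956 = 0.014902.
Hence σ₀² = 1/0.014902 ≈ 67.1.

σ₀² = 67.1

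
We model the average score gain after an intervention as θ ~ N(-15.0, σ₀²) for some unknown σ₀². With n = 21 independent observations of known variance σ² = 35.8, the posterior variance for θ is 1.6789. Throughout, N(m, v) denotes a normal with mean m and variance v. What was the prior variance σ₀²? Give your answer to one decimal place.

Posterior precision equals prior precision plus data precision: 1/σ_n² = 1/σ₀² + n/σ².
So 1/σ₀² = 1/1.6789 − 21/35.8 = 0.595628 − 0.586592 = 0.009036.
Hence σ₀² = 1/0.009036 ≈ 110.7.

σ₀² = 110.7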